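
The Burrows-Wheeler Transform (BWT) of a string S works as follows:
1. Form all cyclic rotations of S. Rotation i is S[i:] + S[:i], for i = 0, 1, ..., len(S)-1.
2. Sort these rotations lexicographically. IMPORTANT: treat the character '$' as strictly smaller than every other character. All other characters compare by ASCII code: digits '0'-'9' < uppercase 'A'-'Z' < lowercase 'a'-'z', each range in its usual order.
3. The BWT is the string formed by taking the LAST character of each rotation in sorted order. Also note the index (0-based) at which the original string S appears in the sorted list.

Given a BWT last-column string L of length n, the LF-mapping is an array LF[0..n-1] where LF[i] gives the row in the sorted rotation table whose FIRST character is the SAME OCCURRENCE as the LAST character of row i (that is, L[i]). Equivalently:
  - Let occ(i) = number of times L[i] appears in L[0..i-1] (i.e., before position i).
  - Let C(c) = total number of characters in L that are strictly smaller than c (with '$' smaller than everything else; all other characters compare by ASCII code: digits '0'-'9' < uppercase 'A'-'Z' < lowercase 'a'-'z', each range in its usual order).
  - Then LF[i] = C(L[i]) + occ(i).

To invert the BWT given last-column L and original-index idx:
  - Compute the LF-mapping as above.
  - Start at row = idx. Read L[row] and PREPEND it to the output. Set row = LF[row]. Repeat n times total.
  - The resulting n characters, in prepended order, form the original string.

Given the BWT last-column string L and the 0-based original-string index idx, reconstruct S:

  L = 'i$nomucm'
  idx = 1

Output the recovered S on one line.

Answer: communi$

Derivation:
LF mapping: 2 0 5 6 3 7 1 4
Walk LF starting at row 1, prepending L[row]:
  step 1: row=1, L[1]='$', prepend. Next row=LF[1]=0
  step 2: row=0, L[0]='i', prepend. Next row=LF[0]=2
  step 3: row=2, L[2]='n', prepend. Next row=LF[2]=5
  step 4: row=5, L[5]='u', prepend. Next row=LF[5]=7
  step 5: row=7, L[7]='m', prepend. Next row=LF[7]=4
  step 6: row=4, L[4]='m', prepend. Next row=LF[4]=3
  step 7: row=3, L[3]='o', prepend. Next row=LF[3]=6
  step 8: row=6, L[6]='c', prepend. Next row=LF[6]=1
Reversed output: communi$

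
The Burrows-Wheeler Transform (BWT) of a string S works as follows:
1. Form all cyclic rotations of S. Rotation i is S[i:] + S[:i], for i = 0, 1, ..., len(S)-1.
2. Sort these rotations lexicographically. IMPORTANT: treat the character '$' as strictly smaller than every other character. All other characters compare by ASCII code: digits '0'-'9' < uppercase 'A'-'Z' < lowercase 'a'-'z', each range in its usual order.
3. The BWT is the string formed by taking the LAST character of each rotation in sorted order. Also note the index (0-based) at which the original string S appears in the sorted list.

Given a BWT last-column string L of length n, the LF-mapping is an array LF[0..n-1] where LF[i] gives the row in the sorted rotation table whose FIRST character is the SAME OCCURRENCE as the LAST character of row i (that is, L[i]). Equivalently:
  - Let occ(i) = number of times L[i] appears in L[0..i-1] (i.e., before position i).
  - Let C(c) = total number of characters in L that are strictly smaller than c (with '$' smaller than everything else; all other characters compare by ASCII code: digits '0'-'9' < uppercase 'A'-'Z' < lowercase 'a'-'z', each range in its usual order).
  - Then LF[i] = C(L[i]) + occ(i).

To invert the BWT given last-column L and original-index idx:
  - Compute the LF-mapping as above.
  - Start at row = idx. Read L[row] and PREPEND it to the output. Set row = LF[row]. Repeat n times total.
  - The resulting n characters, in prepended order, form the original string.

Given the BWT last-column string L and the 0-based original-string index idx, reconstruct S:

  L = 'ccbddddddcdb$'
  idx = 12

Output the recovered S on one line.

Answer: dddcbbddcddc$

Derivation:
LF mapping: 3 4 1 6 7 8 9 10 11 5 12 2 0
Walk LF starting at row 12, prepending L[row]:
  step 1: row=12, L[12]='$', prepend. Next row=LF[12]=0
  step 2: row=0, L[0]='c', prepend. Next row=LF[0]=3
  step 3: row=3, L[3]='d', prepend. Next row=LF[3]=6
  step 4: row=6, L[6]='d', prepend. Next row=LF[6]=9
  step 5: row=9, L[9]='c', prepend. Next row=LF[9]=5
  step 6: row=5, L[5]='d', prepend. Next row=LF[5]=8
  step 7: row=8, L[8]='d', prepend. Next row=LF[8]=11
  step 8: row=11, L[11]='b', prepend. Next row=LF[11]=2
  step 9: row=2, L[2]='b', prepend. Next row=LF[2]=1
  step 10: row=1, L[1]='c', prepend. Next row=LF[1]=4
  step 11: row=4, L[4]='d', prepend. Next row=LF[4]=7
  step 12: row=7, L[7]='d', prepend. Next row=LF[7]=10
  step 13: row=10, L[10]='d', prepend. Next row=LF[10]=12
Reversed output: dddcbbddcddc$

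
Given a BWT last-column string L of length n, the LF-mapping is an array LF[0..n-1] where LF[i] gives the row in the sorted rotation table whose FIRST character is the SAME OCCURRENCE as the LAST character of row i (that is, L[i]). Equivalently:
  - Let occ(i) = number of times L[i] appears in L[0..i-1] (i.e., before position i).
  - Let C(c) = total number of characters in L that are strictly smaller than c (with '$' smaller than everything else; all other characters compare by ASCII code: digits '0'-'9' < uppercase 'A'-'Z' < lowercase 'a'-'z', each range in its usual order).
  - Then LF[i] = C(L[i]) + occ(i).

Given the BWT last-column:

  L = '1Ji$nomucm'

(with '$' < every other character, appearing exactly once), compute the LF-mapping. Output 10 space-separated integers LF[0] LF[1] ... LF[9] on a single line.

Char counts: '$':1, '1':1, 'J':1, 'c':1, 'i':1, 'm':2, 'n':1, 'o':1, 'u':1
C (first-col start): C('$')=0, C('1')=1, C('J')=2, C('c')=3, C('i')=4, C('m')=5, C('n')=7, C('o')=8, C('u')=9
L[0]='1': occ=0, LF[0]=C('1')+0=1+0=1
L[1]='J': occ=0, LF[1]=C('J')+0=2+0=2
L[2]='i': occ=0, LF[2]=C('i')+0=4+0=4
L[3]='$': occ=0, LF[3]=C('$')+0=0+0=0
L[4]='n': occ=0, LF[4]=C('n')+0=7+0=7
L[5]='o': occ=0, LF[5]=C('o')+0=8+0=8
L[6]='m': occ=0, LF[6]=C('m')+0=5+0=5
L[7]='u': occ=0, LF[7]=C('u')+0=9+0=9
L[8]='c': occ=0, LF[8]=C('c')+0=3+0=3
L[9]='m': occ=1, LF[9]=C('m')+1=5+1=6

Answer: 1 2 4 0 7 8 5 9 3 6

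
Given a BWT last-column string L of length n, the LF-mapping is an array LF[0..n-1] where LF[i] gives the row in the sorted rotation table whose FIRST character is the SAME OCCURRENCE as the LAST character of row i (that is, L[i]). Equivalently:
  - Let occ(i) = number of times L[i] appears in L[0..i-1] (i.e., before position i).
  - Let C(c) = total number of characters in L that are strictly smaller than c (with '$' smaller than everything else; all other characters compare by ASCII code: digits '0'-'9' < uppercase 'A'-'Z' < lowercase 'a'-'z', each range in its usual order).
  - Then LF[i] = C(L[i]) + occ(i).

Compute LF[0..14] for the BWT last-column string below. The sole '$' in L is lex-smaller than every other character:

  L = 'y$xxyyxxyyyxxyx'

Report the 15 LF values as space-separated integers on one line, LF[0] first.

Answer: 8 0 1 2 9 10 3 4 11 12 13 5 6 14 7

Derivation:
Char counts: '$':1, 'x':7, 'y':7
C (first-col start): C('$')=0, C('x')=1, C('y')=8
L[0]='y': occ=0, LF[0]=C('y')+0=8+0=8
L[1]='$': occ=0, LF[1]=C('$')+0=0+0=0
L[2]='x': occ=0, LF[2]=C('x')+0=1+0=1
L[3]='x': occ=1, LF[3]=C('x')+1=1+1=2
L[4]='y': occ=1, LF[4]=C('y')+1=8+1=9
L[5]='y': occ=2, LF[5]=C('y')+2=8+2=10
L[6]='x': occ=2, LF[6]=C('x')+2=1+2=3
L[7]='x': occ=3, LF[7]=C('x')+3=1+3=4
L[8]='y': occ=3, LF[8]=C('y')+3=8+3=11
L[9]='y': occ=4, LF[9]=C('y')+4=8+4=12
L[10]='y': occ=5, LF[10]=C('y')+5=8+5=13
L[11]='x': occ=4, LF[11]=C('x')+4=1+4=5
L[12]='x': occ=5, LF[12]=C('x')+5=1+5=6
L[13]='y': occ=6, LF[13]=C('y')+6=8+6=14
L[14]='x': occ=6, LF[14]=C('x')+6=1+6=7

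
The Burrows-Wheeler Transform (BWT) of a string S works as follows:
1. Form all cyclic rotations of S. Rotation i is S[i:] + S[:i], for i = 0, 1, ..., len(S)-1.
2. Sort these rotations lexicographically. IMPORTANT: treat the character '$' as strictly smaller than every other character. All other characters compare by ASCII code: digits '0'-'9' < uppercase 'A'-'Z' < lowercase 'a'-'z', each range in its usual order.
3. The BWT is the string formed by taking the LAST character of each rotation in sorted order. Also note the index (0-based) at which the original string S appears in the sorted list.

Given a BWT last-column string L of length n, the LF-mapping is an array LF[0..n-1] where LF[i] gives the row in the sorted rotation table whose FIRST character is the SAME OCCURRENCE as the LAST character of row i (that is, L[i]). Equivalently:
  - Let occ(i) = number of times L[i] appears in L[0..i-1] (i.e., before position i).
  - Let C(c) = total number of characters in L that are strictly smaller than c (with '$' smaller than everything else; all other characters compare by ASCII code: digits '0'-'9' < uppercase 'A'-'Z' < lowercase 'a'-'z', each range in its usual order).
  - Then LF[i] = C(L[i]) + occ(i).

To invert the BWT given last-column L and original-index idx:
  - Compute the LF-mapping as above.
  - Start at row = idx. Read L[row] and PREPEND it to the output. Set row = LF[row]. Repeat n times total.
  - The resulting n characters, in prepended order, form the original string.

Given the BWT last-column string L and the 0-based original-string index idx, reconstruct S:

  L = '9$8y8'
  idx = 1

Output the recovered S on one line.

LF mapping: 3 0 1 4 2
Walk LF starting at row 1, prepending L[row]:
  step 1: row=1, L[1]='$', prepend. Next row=LF[1]=0
  step 2: row=0, L[0]='9', prepend. Next row=LF[0]=3
  step 3: row=3, L[3]='y', prepend. Next row=LF[3]=4
  step 4: row=4, L[4]='8', prepend. Next row=LF[4]=2
  step 5: row=2, L[2]='8', prepend. Next row=LF[2]=1
Reversed output: 88y9$

Answer: 88y9$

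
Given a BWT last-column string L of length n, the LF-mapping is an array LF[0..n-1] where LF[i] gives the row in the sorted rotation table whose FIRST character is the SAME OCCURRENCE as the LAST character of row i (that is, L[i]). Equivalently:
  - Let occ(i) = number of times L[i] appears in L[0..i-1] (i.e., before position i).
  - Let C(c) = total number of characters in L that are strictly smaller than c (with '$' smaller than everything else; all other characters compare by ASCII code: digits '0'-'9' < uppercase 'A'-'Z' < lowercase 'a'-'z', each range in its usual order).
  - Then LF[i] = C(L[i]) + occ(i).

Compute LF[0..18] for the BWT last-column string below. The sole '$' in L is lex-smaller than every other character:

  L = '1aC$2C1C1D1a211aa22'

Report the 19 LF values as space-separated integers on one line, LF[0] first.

Answer: 1 15 11 0 7 12 2 13 3 14 4 16 8 5 6 17 18 9 10

Derivation:
Char counts: '$':1, '1':6, '2':4, 'C':3, 'D':1, 'a':4
C (first-col start): C('$')=0, C('1')=1, C('2')=7, C('C')=11, C('D')=14, C('a')=15
L[0]='1': occ=0, LF[0]=C('1')+0=1+0=1
L[1]='a': occ=0, LF[1]=C('a')+0=15+0=15
L[2]='C': occ=0, LF[2]=C('C')+0=11+0=11
L[3]='$': occ=0, LF[3]=C('$')+0=0+0=0
L[4]='2': occ=0, LF[4]=C('2')+0=7+0=7
L[5]='C': occ=1, LF[5]=C('C')+1=11+1=12
L[6]='1': occ=1, LF[6]=C('1')+1=1+1=2
L[7]='C': occ=2, LF[7]=C('C')+2=11+2=13
L[8]='1': occ=2, LF[8]=C('1')+2=1+2=3
L[9]='D': occ=0, LF[9]=C('D')+0=14+0=14
L[10]='1': occ=3, LF[10]=C('1')+3=1+3=4
L[11]='a': occ=1, LF[11]=C('a')+1=15+1=16
L[12]='2': occ=1, LF[12]=C('2')+1=7+1=8
L[13]='1': occ=4, LF[13]=C('1')+4=1+4=5
L[14]='1': occ=5, LF[14]=C('1')+5=1+5=6
L[15]='a': occ=2, LF[15]=C('a')+2=15+2=17
L[16]='a': occ=3, LF[16]=C('a')+3=15+3=18
L[17]='2': occ=2, LF[17]=C('2')+2=7+2=9
L[18]='2': occ=3, LF[18]=C('2')+3=7+3=10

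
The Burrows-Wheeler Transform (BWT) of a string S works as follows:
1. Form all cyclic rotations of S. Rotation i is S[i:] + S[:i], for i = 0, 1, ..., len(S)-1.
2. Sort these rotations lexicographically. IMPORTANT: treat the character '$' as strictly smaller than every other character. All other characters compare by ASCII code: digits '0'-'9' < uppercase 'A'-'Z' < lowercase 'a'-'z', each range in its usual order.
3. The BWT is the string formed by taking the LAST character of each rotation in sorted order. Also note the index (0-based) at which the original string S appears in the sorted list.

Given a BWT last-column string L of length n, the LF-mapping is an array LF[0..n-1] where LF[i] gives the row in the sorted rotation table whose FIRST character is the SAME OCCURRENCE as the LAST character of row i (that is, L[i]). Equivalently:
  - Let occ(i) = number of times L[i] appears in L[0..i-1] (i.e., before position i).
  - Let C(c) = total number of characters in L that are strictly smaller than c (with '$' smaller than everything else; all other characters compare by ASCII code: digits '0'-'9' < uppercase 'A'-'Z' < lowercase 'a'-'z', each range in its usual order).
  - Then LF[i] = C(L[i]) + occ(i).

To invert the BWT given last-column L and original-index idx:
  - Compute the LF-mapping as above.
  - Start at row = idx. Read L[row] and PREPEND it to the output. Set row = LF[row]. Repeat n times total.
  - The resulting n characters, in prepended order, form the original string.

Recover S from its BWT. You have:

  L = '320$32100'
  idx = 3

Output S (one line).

Answer: 03122003$

Derivation:
LF mapping: 7 5 1 0 8 6 4 2 3
Walk LF starting at row 3, prepending L[row]:
  step 1: row=3, L[3]='$', prepend. Next row=LF[3]=0
  step 2: row=0, L[0]='3', prepend. Next row=LF[0]=7
  step 3: row=7, L[7]='0', prepend. Next row=LF[7]=2
  step 4: row=2, L[2]='0', prepend. Next row=LF[2]=1
  step 5: row=1, L[1]='2', prepend. Next row=LF[1]=5
  step 6: row=5, L[5]='2', prepend. Next row=LF[5]=6
  step 7: row=6, L[6]='1', prepend. Next row=LF[6]=4
  step 8: row=4, L[4]='3', prepend. Next row=LF[4]=8
  step 9: row=8, L[8]='0', prepend. Next row=LF[8]=3
Reversed output: 03122003$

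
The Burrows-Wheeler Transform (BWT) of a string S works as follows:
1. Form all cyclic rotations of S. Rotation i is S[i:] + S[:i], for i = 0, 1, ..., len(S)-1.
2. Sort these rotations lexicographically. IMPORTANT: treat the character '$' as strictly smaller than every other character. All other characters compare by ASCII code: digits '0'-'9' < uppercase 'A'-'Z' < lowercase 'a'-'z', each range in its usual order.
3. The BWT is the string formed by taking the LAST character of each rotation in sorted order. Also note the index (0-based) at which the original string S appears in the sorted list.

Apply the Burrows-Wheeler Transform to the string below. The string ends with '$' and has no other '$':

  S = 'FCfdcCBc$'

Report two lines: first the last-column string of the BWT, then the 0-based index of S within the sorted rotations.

All 9 rotations (rotation i = S[i:]+S[:i]):
  rot[0] = FCfdcCBc$
  rot[1] = CfdcCBc$F
  rot[2] = fdcCBc$FC
  rot[3] = dcCBc$FCf
  rot[4] = cCBc$FCfd
  rot[5] = CBc$FCfdc
  rot[6] = Bc$FCfdcC
  rot[7] = c$FCfdcCB
  rot[8] = $FCfdcCBc
Sorted (with $ < everything):
  sorted[0] = $FCfdcCBc  (last char: 'c')
  sorted[1] = Bc$FCfdcC  (last char: 'C')
  sorted[2] = CBc$FCfdc  (last char: 'c')
  sorted[3] = CfdcCBc$F  (last char: 'F')
  sorted[4] = FCfdcCBc$  (last char: '$')
  sorted[5] = c$FCfdcCB  (last char: 'B')
  sorted[6] = cCBc$FCfd  (last char: 'd')
  sorted[7] = dcCBc$FCf  (last char: 'f')
  sorted[8] = fdcCBc$FC  (last char: 'C')
Last column: cCcF$BdfC
Original string S is at sorted index 4

Answer: cCcF$BdfC
4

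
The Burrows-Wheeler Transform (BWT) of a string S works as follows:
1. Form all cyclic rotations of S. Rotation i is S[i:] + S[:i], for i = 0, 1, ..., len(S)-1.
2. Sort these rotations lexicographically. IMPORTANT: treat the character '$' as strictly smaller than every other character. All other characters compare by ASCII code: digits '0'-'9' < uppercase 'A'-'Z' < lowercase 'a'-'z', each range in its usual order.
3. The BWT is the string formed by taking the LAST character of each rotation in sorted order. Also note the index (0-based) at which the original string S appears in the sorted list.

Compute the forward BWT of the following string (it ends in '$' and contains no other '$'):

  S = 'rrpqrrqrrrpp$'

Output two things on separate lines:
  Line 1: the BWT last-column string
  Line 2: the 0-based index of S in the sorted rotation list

All 13 rotations (rotation i = S[i:]+S[:i]):
  rot[0] = rrpqrrqrrrpp$
  rot[1] = rpqrrqrrrpp$r
  rot[2] = pqrrqrrrpp$rr
  rot[3] = qrrqrrrpp$rrp
  rot[4] = rrqrrrpp$rrpq
  rot[5] = rqrrrpp$rrpqr
  rot[6] = qrrrpp$rrpqrr
  rot[7] = rrrpp$rrpqrrq
  rot[8] = rrpp$rrpqrrqr
  rot[9] = rpp$rrpqrrqrr
  rot[10] = pp$rrpqrrqrrr
  rot[11] = p$rrpqrrqrrrp
  rot[12] = $rrpqrrqrrrpp
Sorted (with $ < everything):
  sorted[0] = $rrpqrrqrrrpp  (last char: 'p')
  sorted[1] = p$rrpqrrqrrrp  (last char: 'p')
  sorted[2] = pp$rrpqrrqrrr  (last char: 'r')
  sorted[3] = pqrrqrrrpp$rr  (last char: 'r')
  sorted[4] = qrrqrrrpp$rrp  (last char: 'p')
  sorted[5] = qrrrpp$rrpqrr  (last char: 'r')
  sorted[6] = rpp$rrpqrrqrr  (last char: 'r')
  sorted[7] = rpqrrqrrrpp$r  (last char: 'r')
  sorted[8] = rqrrrpp$rrpqr  (last char: 'r')
  sorted[9] = rrpp$rrpqrrqr  (last char: 'r')
  sorted[10] = rrpqrrqrrrpp$  (last char: '$')
  sorted[11] = rrqrrrpp$rrpq  (last char: 'q')
  sorted[12] = rrrpp$rrpqrrq  (last char: 'q')
Last column: pprrprrrrr$qq
Original string S is at sorted index 10

Answer: pprrprrrrr$qq
10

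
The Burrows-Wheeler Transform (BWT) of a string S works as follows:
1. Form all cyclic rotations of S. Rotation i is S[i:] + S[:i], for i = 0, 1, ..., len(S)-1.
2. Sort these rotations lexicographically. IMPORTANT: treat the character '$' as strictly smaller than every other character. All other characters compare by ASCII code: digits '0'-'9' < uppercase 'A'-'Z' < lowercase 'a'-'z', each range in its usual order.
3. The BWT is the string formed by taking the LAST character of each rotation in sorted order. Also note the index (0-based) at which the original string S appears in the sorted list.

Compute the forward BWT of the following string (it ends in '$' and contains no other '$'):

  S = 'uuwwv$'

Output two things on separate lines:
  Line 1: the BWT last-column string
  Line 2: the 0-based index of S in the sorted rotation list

All 6 rotations (rotation i = S[i:]+S[:i]):
  rot[0] = uuwwv$
  rot[1] = uwwv$u
  rot[2] = wwv$uu
  rot[3] = wv$uuw
  rot[4] = v$uuww
  rot[5] = $uuwwv
Sorted (with $ < everything):
  sorted[0] = $uuwwv  (last char: 'v')
  sorted[1] = uuwwv$  (last char: '$')
  sorted[2] = uwwv$u  (last char: 'u')
  sorted[3] = v$uuww  (last char: 'w')
  sorted[4] = wv$uuw  (last char: 'w')
  sorted[5] = wwv$uu  (last char: 'u')
Last column: v$uwwu
Original string S is at sorted index 1

Answer: v$uwwu
1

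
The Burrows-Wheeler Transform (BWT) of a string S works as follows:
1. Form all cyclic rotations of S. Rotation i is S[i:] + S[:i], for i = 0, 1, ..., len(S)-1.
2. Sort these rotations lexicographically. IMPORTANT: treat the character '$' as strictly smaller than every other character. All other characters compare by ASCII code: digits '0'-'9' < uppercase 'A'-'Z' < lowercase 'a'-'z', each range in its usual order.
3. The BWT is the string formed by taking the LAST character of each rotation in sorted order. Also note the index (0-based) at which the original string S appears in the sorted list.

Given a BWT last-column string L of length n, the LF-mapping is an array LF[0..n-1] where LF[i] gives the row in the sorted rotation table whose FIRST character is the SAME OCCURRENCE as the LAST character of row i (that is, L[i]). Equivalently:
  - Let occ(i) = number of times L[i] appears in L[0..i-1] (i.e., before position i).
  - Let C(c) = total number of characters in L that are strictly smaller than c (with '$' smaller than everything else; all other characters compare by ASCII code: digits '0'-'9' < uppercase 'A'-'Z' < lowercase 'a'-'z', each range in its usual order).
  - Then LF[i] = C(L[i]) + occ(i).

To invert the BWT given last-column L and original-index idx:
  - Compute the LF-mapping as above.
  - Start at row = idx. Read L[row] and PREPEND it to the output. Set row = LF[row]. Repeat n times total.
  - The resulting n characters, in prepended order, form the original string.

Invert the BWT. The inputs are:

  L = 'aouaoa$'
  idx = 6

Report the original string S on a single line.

LF mapping: 1 4 6 2 5 3 0
Walk LF starting at row 6, prepending L[row]:
  step 1: row=6, L[6]='$', prepend. Next row=LF[6]=0
  step 2: row=0, L[0]='a', prepend. Next row=LF[0]=1
  step 3: row=1, L[1]='o', prepend. Next row=LF[1]=4
  step 4: row=4, L[4]='o', prepend. Next row=LF[4]=5
  step 5: row=5, L[5]='a', prepend. Next row=LF[5]=3
  step 6: row=3, L[3]='a', prepend. Next row=LF[3]=2
  step 7: row=2, L[2]='u', prepend. Next row=LF[2]=6
Reversed output: uaaooa$

Answer: uaaooa$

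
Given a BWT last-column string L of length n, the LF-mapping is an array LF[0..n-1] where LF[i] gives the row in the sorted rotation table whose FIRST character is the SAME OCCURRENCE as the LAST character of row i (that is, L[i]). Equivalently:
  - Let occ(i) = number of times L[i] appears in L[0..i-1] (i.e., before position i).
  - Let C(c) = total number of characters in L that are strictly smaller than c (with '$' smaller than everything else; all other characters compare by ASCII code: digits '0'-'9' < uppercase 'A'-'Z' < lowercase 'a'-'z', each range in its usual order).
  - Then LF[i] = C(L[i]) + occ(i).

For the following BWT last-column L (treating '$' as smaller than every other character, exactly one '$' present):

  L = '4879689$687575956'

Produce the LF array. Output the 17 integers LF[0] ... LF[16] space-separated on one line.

Answer: 1 11 8 14 5 12 15 0 6 13 9 2 10 3 16 4 7

Derivation:
Char counts: '$':1, '4':1, '5':3, '6':3, '7':3, '8':3, '9':3
C (first-col start): C('$')=0, C('4')=1, C('5')=2, C('6')=5, C('7')=8, C('8')=11, C('9')=14
L[0]='4': occ=0, LF[0]=C('4')+0=1+0=1
L[1]='8': occ=0, LF[1]=C('8')+0=11+0=11
L[2]='7': occ=0, LF[2]=C('7')+0=8+0=8
L[3]='9': occ=0, LF[3]=C('9')+0=14+0=14
L[4]='6': occ=0, LF[4]=C('6')+0=5+0=5
L[5]='8': occ=1, LF[5]=C('8')+1=11+1=12
L[6]='9': occ=1, LF[6]=C('9')+1=14+1=15
L[7]='$': occ=0, LF[7]=C('$')+0=0+0=0
L[8]='6': occ=1, LF[8]=C('6')+1=5+1=6
L[9]='8': occ=2, LF[9]=C('8')+2=11+2=13
L[10]='7': occ=1, LF[10]=C('7')+1=8+1=9
L[11]='5': occ=0, LF[11]=C('5')+0=2+0=2
L[12]='7': occ=2, LF[12]=C('7')+2=8+2=10
L[13]='5': occ=1, LF[13]=C('5')+1=2+1=3
L[14]='9': occ=2, LF[14]=C('9')+2=14+2=16
L[15]='5': occ=2, LF[15]=C('5')+2=2+2=4
L[16]='6': occ=2, LF[16]=C('6')+2=5+2=7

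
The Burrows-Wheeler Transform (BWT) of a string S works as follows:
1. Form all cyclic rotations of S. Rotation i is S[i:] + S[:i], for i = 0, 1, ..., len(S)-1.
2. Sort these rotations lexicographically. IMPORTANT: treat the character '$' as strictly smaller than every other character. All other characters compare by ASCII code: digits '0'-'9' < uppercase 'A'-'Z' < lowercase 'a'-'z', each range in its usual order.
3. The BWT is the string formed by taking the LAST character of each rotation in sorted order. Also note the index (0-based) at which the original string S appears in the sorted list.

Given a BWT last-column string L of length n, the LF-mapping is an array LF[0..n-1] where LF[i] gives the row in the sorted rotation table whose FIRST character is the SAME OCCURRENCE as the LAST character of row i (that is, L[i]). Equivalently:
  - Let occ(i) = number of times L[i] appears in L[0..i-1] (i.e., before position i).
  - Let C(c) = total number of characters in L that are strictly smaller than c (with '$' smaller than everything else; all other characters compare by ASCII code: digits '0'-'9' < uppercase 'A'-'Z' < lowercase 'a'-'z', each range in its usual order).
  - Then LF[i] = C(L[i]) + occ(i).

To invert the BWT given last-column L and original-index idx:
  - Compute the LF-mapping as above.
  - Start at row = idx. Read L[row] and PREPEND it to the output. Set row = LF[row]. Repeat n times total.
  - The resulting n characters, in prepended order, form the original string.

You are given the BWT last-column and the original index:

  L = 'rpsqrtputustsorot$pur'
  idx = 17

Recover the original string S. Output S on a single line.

LF mapping: 7 3 11 6 8 14 4 18 15 19 12 16 13 1 9 2 17 0 5 20 10
Walk LF starting at row 17, prepending L[row]:
  step 1: row=17, L[17]='$', prepend. Next row=LF[17]=0
  step 2: row=0, L[0]='r', prepend. Next row=LF[0]=7
  step 3: row=7, L[7]='u', prepend. Next row=LF[7]=18
  step 4: row=18, L[18]='p', prepend. Next row=LF[18]=5
  step 5: row=5, L[5]='t', prepend. Next row=LF[5]=14
  step 6: row=14, L[14]='r', prepend. Next row=LF[14]=9
  step 7: row=9, L[9]='u', prepend. Next row=LF[9]=19
  step 8: row=19, L[19]='u', prepend. Next row=LF[19]=20
  step 9: row=20, L[20]='r', prepend. Next row=LF[20]=10
  step 10: row=10, L[10]='s', prepend. Next row=LF[10]=12
  step 11: row=12, L[12]='s', prepend. Next row=LF[12]=13
  step 12: row=13, L[13]='o', prepend. Next row=LF[13]=1
  step 13: row=1, L[1]='p', prepend. Next row=LF[1]=3
  step 14: row=3, L[3]='q', prepend. Next row=LF[3]=6
  step 15: row=6, L[6]='p', prepend. Next row=LF[6]=4
  step 16: row=4, L[4]='r', prepend. Next row=LF[4]=8
  step 17: row=8, L[8]='t', prepend. Next row=LF[8]=15
  step 18: row=15, L[15]='o', prepend. Next row=LF[15]=2
  step 19: row=2, L[2]='s', prepend. Next row=LF[2]=11
  step 20: row=11, L[11]='t', prepend. Next row=LF[11]=16
  step 21: row=16, L[16]='t', prepend. Next row=LF[16]=17
Reversed output: ttsotrpqpossruurtpur$

Answer: ttsotrpqpossruurtpur$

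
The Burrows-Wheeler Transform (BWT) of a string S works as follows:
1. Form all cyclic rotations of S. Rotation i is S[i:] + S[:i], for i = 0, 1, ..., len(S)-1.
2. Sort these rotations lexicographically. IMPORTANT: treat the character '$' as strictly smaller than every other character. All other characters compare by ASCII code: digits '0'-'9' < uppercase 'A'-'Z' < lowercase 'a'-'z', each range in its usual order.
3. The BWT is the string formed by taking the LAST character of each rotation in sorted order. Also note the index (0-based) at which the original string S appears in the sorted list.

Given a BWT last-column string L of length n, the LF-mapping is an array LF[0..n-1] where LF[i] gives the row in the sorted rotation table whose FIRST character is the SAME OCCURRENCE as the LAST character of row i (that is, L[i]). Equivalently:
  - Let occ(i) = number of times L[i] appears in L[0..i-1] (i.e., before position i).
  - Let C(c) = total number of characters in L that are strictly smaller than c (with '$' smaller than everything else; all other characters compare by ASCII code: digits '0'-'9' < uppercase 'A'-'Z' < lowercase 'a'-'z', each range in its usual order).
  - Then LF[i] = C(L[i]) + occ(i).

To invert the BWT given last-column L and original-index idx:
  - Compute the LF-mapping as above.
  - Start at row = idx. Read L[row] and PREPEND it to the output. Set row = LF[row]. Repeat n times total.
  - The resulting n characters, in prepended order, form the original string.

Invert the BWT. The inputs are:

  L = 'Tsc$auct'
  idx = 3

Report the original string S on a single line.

Answer: cactusT$

Derivation:
LF mapping: 1 5 3 0 2 7 4 6
Walk LF starting at row 3, prepending L[row]:
  step 1: row=3, L[3]='$', prepend. Next row=LF[3]=0
  step 2: row=0, L[0]='T', prepend. Next row=LF[0]=1
  step 3: row=1, L[1]='s', prepend. Next row=LF[1]=5
  step 4: row=5, L[5]='u', prepend. Next row=LF[5]=7
  step 5: row=7, L[7]='t', prepend. Next row=LF[7]=6
  step 6: row=6, L[6]='c', prepend. Next row=LF[6]=4
  step 7: row=4, L[4]='a', prepend. Next row=LF[4]=2
  step 8: row=2, L[2]='c', prepend. Next row=LF[2]=3
Reversed output: cactusT$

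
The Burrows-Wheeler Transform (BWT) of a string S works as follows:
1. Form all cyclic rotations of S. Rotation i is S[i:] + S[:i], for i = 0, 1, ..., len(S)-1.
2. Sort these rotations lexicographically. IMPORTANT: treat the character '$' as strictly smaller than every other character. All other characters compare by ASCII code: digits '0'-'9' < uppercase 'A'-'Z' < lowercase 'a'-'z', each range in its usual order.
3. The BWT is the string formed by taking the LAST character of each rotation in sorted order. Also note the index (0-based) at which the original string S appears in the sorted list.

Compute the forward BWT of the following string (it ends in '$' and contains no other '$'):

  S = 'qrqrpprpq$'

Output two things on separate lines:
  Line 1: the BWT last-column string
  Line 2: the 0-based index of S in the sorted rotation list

All 10 rotations (rotation i = S[i:]+S[:i]):
  rot[0] = qrqrpprpq$
  rot[1] = rqrpprpq$q
  rot[2] = qrpprpq$qr
  rot[3] = rpprpq$qrq
  rot[4] = pprpq$qrqr
  rot[5] = prpq$qrqrp
  rot[6] = rpq$qrqrpp
  rot[7] = pq$qrqrppr
  rot[8] = q$qrqrpprp
  rot[9] = $qrqrpprpq
Sorted (with $ < everything):
  sorted[0] = $qrqrpprpq  (last char: 'q')
  sorted[1] = pprpq$qrqr  (last char: 'r')
  sorted[2] = pq$qrqrppr  (last char: 'r')
  sorted[3] = prpq$qrqrp  (last char: 'p')
  sorted[4] = q$qrqrpprp  (last char: 'p')
  sorted[5] = qrpprpq$qr  (last char: 'r')
  sorted[6] = qrqrpprpq$  (last char: '$')
  sorted[7] = rpprpq$qrq  (last char: 'q')
  sorted[8] = rpq$qrqrpp  (last char: 'p')
  sorted[9] = rqrpprpq$q  (last char: 'q')
Last column: qrrppr$qpq
Original string S is at sorted index 6

Answer: qrrppr$qpq
6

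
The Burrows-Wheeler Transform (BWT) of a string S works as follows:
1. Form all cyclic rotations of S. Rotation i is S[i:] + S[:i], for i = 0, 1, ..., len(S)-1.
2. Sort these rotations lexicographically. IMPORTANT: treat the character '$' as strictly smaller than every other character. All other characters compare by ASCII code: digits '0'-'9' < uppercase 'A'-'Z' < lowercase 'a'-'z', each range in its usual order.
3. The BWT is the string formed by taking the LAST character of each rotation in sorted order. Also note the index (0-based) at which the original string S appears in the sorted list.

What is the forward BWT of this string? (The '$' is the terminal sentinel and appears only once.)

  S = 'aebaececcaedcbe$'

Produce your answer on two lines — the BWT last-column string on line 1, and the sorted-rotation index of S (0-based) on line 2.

All 16 rotations (rotation i = S[i:]+S[:i]):
  rot[0] = aebaececcaedcbe$
  rot[1] = ebaececcaedcbe$a
  rot[2] = baececcaedcbe$ae
  rot[3] = aececcaedcbe$aeb
  rot[4] = ececcaedcbe$aeba
  rot[5] = ceccaedcbe$aebae
  rot[6] = eccaedcbe$aebaec
  rot[7] = ccaedcbe$aebaece
  rot[8] = caedcbe$aebaecec
  rot[9] = aedcbe$aebaececc
  rot[10] = edcbe$aebaececca
  rot[11] = dcbe$aebaececcae
  rot[12] = cbe$aebaececcaed
  rot[13] = be$aebaececcaedc
  rot[14] = e$aebaececcaedcb
  rot[15] = $aebaececcaedcbe
Sorted (with $ < everything):
  sorted[0] = $aebaececcaedcbe  (last char: 'e')
  sorted[1] = aebaececcaedcbe$  (last char: '$')
  sorted[2] = aececcaedcbe$aeb  (last char: 'b')
  sorted[3] = aedcbe$aebaececc  (last char: 'c')
  sorted[4] = baececcaedcbe$ae  (last char: 'e')
  sorted[5] = be$aebaececcaedc  (last char: 'c')
  sorted[6] = caedcbe$aebaecec  (last char: 'c')
  sorted[7] = cbe$aebaececcaed  (last char: 'd')
  sorted[8] = ccaedcbe$aebaece  (last char: 'e')
  sorted[9] = ceccaedcbe$aebae  (last char: 'e')
  sorted[10] = dcbe$aebaececcae  (last char: 'e')
  sorted[11] = e$aebaececcaedcb  (last char: 'b')
  sorted[12] = ebaececcaedcbe$a  (last char: 'a')
  sorted[13] = eccaedcbe$aebaec  (last char: 'c')
  sorted[14] = ececcaedcbe$aeba  (last char: 'a')
  sorted[15] = edcbe$aebaececca  (last char: 'a')
Last column: e$bceccdeeebacaa
Original string S is at sorted index 1

Answer: e$bceccdeeebacaa
1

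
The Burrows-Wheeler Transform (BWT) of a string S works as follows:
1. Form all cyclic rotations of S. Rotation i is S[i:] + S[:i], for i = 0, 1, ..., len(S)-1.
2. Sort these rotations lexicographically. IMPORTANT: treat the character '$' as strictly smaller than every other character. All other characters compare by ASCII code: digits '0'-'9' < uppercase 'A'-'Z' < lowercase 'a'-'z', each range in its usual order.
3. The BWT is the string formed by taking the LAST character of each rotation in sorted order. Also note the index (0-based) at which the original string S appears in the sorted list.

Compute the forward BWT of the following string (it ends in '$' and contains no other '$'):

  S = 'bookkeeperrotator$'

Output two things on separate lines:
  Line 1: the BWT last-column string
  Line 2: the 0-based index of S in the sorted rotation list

All 18 rotations (rotation i = S[i:]+S[:i]):
  rot[0] = bookkeeperrotator$
  rot[1] = ookkeeperrotator$b
  rot[2] = okkeeperrotator$bo
  rot[3] = kkeeperrotator$boo
  rot[4] = keeperrotator$book
  rot[5] = eeperrotator$bookk
  rot[6] = eperrotator$bookke
  rot[7] = perrotator$bookkee
  rot[8] = errotator$bookkeep
  rot[9] = rrotator$bookkeepe
  rot[10] = rotator$bookkeeper
  rot[11] = otator$bookkeeperr
  rot[12] = tator$bookkeeperro
  rot[13] = ator$bookkeeperrot
  rot[14] = tor$bookkeeperrota
  rot[15] = or$bookkeeperrotat
  rot[16] = r$bookkeeperrotato
  rot[17] = $bookkeeperrotator
Sorted (with $ < everything):
  sorted[0] = $bookkeeperrotator  (last char: 'r')
  sorted[1] = ator$bookkeeperrot  (last char: 't')
  sorted[2] = bookkeeperrotator$  (last char: '$')
  sorted[3] = eeperrotator$bookk  (last char: 'k')
  sorted[4] = eperrotator$bookke  (last char: 'e')
  sorted[5] = errotator$bookkeep  (last char: 'p')
  sorted[6] = keeperrotator$book  (last char: 'k')
  sorted[7] = kkeeperrotator$boo  (last char: 'o')
  sorted[8] = okkeeperrotator$bo  (last char: 'o')
  sorted[9] = ookkeeperrotator$b  (last char: 'b')
  sorted[10] = or$bookkeeperrotat  (last char: 't')
  sorted[11] = otator$bookkeeperr  (last char: 'r')
  sorted[12] = perrotator$bookkee  (last char: 'e')
  sorted[13] = r$bookkeeperrotato  (last char: 'o')
  sorted[14] = rotator$bookkeeper  (last char: 'r')
  sorted[15] = rrotator$bookkeepe  (last char: 'e')
  sorted[16] = tator$bookkeeperro  (last char: 'o')
  sorted[17] = tor$bookkeeperrota  (last char: 'a')
Last column: rt$kepkoobtreoreoa
Original string S is at sorted index 2

Answer: rt$kepkoobtreoreoa
2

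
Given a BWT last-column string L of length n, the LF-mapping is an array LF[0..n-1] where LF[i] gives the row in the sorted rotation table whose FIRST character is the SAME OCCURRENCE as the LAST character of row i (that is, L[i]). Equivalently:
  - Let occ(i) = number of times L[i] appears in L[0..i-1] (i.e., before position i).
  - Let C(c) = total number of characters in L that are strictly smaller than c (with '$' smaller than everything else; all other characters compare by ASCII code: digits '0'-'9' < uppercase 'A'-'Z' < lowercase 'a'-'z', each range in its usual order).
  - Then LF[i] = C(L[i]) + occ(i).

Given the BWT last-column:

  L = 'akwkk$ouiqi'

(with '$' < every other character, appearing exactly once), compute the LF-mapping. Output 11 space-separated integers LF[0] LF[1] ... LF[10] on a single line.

Char counts: '$':1, 'a':1, 'i':2, 'k':3, 'o':1, 'q':1, 'u':1, 'w':1
C (first-col start): C('$')=0, C('a')=1, C('i')=2, C('k')=4, C('o')=7, C('q')=8, C('u')=9, C('w')=10
L[0]='a': occ=0, LF[0]=C('a')+0=1+0=1
L[1]='k': occ=0, LF[1]=C('k')+0=4+0=4
L[2]='w': occ=0, LF[2]=C('w')+0=10+0=10
L[3]='k': occ=1, LF[3]=C('k')+1=4+1=5
L[4]='k': occ=2, LF[4]=C('k')+2=4+2=6
L[5]='$': occ=0, LF[5]=C('$')+0=0+0=0
L[6]='o': occ=0, LF[6]=C('o')+0=7+0=7
L[7]='u': occ=0, LF[7]=C('u')+0=9+0=9
L[8]='i': occ=0, LF[8]=C('i')+0=2+0=2
L[9]='q': occ=0, LF[9]=C('q')+0=8+0=8
L[10]='i': occ=1, LF[10]=C('i')+1=2+1=3

Answer: 1 4 10 5 6 0 7 9 2 8 3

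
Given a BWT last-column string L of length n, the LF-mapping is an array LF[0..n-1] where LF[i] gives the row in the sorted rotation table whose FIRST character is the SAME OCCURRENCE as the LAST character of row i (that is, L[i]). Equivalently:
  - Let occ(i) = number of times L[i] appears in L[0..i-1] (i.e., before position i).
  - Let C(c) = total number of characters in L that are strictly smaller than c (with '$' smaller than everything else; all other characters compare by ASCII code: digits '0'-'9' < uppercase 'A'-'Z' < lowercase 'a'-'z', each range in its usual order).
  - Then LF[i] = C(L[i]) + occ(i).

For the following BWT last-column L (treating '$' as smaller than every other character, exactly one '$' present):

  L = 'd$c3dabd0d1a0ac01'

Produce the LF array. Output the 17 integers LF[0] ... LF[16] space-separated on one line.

Answer: 13 0 11 6 14 7 10 15 1 16 4 8 2 9 12 3 5

Derivation:
Char counts: '$':1, '0':3, '1':2, '3':1, 'a':3, 'b':1, 'c':2, 'd':4
C (first-col start): C('$')=0, C('0')=1, C('1')=4, C('3')=6, C('a')=7, C('b')=10, C('c')=11, C('d')=13
L[0]='d': occ=0, LF[0]=C('d')+0=13+0=13
L[1]='$': occ=0, LF[1]=C('$')+0=0+0=0
L[2]='c': occ=0, LF[2]=C('c')+0=11+0=11
L[3]='3': occ=0, LF[3]=C('3')+0=6+0=6
L[4]='d': occ=1, LF[4]=C('d')+1=13+1=14
L[5]='a': occ=0, LF[5]=C('a')+0=7+0=7
L[6]='b': occ=0, LF[6]=C('b')+0=10+0=10
L[7]='d': occ=2, LF[7]=C('d')+2=13+2=15
L[8]='0': occ=0, LF[8]=C('0')+0=1+0=1
L[9]='d': occ=3, LF[9]=C('d')+3=13+3=16
L[10]='1': occ=0, LF[10]=C('1')+0=4+0=4
L[11]='a': occ=1, LF[11]=C('a')+1=7+1=8
L[12]='0': occ=1, LF[12]=C('0')+1=1+1=2
L[13]='a': occ=2, LF[13]=C('a')+2=7+2=9
L[14]='c': occ=1, LF[14]=C('c')+1=11+1=12
L[15]='0': occ=2, LF[15]=C('0')+2=1+2=3
L[16]='1': occ=1, LF[16]=C('1')+1=4+1=5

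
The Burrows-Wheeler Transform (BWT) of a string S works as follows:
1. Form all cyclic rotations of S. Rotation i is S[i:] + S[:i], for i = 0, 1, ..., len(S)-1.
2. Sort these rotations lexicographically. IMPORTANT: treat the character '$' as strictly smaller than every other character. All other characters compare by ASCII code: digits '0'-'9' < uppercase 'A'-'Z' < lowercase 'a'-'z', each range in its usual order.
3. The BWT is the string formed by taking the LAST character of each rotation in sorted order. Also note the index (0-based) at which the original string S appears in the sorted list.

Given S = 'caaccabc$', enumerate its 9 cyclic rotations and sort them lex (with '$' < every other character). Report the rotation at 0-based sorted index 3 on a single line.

All 9 rotations (rotation i = S[i:]+S[:i]):
  rot[0] = caaccabc$
  rot[1] = aaccabc$c
  rot[2] = accabc$ca
  rot[3] = ccabc$caa
  rot[4] = cabc$caac
  rot[5] = abc$caacc
  rot[6] = bc$caacca
  rot[7] = c$caaccab
  rot[8] = $caaccabc
Sorted (with $ < everything):
  sorted[0] = $caaccabc
  sorted[1] = aaccabc$c
  sorted[2] = abc$caacc
  sorted[3] = accabc$ca
  sorted[4] = bc$caacca
  sorted[5] = c$caaccab
  sorted[6] = caaccabc$
  sorted[7] = cabc$caac
  sorted[8] = ccabc$caa
sorted[3] = accabc$ca

Answer: accabc$ca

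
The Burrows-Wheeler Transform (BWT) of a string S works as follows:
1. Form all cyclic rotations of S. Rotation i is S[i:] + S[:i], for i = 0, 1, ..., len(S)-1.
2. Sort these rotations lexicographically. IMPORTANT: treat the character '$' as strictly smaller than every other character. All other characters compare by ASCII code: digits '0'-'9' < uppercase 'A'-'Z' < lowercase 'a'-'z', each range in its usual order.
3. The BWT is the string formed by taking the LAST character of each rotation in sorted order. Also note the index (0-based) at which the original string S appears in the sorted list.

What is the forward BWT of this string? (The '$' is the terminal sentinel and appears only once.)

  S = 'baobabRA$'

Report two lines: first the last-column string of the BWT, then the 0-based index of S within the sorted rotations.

All 9 rotations (rotation i = S[i:]+S[:i]):
  rot[0] = baobabRA$
  rot[1] = aobabRA$b
  rot[2] = obabRA$ba
  rot[3] = babRA$bao
  rot[4] = abRA$baob
  rot[5] = bRA$baoba
  rot[6] = RA$baobab
  rot[7] = A$baobabR
  rot[8] = $baobabRA
Sorted (with $ < everything):
  sorted[0] = $baobabRA  (last char: 'A')
  sorted[1] = A$baobabR  (last char: 'R')
  sorted[2] = RA$baobab  (last char: 'b')
  sorted[3] = abRA$baob  (last char: 'b')
  sorted[4] = aobabRA$b  (last char: 'b')
  sorted[5] = bRA$baoba  (last char: 'a')
  sorted[6] = babRA$bao  (last char: 'o')
  sorted[7] = baobabRA$  (last char: '$')
  sorted[8] = obabRA$ba  (last char: 'a')
Last column: ARbbbao$a
Original string S is at sorted index 7

Answer: ARbbbao$a
7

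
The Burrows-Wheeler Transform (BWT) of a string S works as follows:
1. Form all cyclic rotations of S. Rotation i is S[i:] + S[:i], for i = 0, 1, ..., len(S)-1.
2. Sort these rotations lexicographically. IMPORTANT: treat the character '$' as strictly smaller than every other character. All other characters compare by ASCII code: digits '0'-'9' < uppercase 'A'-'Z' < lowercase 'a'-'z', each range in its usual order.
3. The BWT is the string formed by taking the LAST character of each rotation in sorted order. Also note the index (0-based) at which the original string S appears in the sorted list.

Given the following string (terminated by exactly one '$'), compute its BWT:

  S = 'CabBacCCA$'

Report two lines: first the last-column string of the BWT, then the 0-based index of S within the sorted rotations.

Answer: ACbCc$CBaa
5

Derivation:
All 10 rotations (rotation i = S[i:]+S[:i]):
  rot[0] = CabBacCCA$
  rot[1] = abBacCCA$C
  rot[2] = bBacCCA$Ca
  rot[3] = BacCCA$Cab
  rot[4] = acCCA$CabB
  rot[5] = cCCA$CabBa
  rot[6] = CCA$CabBac
  rot[7] = CA$CabBacC
  rot[8] = A$CabBacCC
  rot[9] = $CabBacCCA
Sorted (with $ < everything):
  sorted[0] = $CabBacCCA  (last char: 'A')
  sorted[1] = A$CabBacCC  (last char: 'C')
  sorted[2] = BacCCA$Cab  (last char: 'b')
  sorted[3] = CA$CabBacC  (last char: 'C')
  sorted[4] = CCA$CabBac  (last char: 'c')
  sorted[5] = CabBacCCA$  (last char: '$')
  sorted[6] = abBacCCA$C  (last char: 'C')
  sorted[7] = acCCA$CabB  (last char: 'B')
  sorted[8] = bBacCCA$Ca  (last char: 'a')
  sorted[9] = cCCA$CabBa  (last char: 'a')
Last column: ACbCc$CBaa
Original string S is at sorted index 5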